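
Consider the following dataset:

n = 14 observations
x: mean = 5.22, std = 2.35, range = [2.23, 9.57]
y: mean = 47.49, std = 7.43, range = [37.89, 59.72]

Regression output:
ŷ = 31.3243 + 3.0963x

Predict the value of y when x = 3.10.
ŷ = 40.9228

Plug x = 3.10 into the fitted line:

ŷ = 31.3243 + 3.0963 × 3.10
ŷ = 31.3243 + 9.5985
ŷ = 40.9228

This is the fitted mean response at that x — an individual observation would come with a wider prediction interval.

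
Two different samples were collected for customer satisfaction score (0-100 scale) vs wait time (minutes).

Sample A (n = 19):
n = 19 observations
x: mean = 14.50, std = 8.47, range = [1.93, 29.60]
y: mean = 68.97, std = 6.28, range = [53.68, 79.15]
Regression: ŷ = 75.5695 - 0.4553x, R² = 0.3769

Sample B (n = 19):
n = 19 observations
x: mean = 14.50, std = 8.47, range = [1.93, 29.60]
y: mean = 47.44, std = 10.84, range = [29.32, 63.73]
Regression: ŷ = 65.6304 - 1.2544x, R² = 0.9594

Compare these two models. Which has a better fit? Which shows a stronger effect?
Model B has the better fit (R² = 0.9594 vs 0.3769). Model B shows the stronger effect (|β₁| = 1.2544 vs 0.4553).

Model Comparison:

Goodness of fit (R²):
- Model A: R² = 0.3769 → 37.69% of variance in satisfaction score explained
- Model B: R² = 0.9594 → 95.94% of variance in satisfaction score explained
- 0.9594 > 0.3769 → Model B has the better fit

Which has the larger per-minute effect? (|β₁|)
- Model A: β₁ = -0.4553 → predicted satisfaction score falls 0.4553 points per additional minute of wait time
- Model B: β₁ = -1.2544 → predicted satisfaction score falls 1.2544 points per additional minute of wait time
- |-0.4553| < |-1.2544| → Model B shows the stronger marginal effect

Notes:
- A steeper slope doesn't make a better model if the scatter around the line is large.
- R² measures how tightly points cluster around the line; β₁ measures how steep the line is — they answer different questions.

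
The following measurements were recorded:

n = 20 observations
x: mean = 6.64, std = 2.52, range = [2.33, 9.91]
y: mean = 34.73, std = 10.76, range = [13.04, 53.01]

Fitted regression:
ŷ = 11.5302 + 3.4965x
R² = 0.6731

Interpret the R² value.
About 67.31% of the variability in y is accounted for by the regression on x (R² = 0.6731) — a moderate linear fit.

R² (coefficient of determination) measures the proportion of variance in y explained by the regression model.

Here R² = 0.6731:
- Explained: 67.31% of the variation in y
- Unexplained (residual): 100% − 67.31% = 32.69%
- Rule of thumb (below 0.3 weak; 0.3 to below 0.7 moderate; 0.7 and above strong) → moderate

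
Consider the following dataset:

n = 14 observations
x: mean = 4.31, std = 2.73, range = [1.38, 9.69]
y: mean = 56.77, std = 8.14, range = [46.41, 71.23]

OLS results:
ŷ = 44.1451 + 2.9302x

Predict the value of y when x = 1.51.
ŷ = 48.5697

Plug x = 1.51 into the fitted line:

ŷ = 44.1451 + 2.9302 × 1.51
ŷ = 44.1451 + 4.4246
ŷ = 48.5697

This is a point prediction; actual observations scatter around it by roughly the residual standard deviation.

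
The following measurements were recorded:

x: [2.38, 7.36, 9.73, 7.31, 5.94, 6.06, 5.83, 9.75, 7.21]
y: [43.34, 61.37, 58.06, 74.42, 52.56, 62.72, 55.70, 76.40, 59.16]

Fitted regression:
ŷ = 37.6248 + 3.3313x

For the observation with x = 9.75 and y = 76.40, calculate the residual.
Residual = 6.2950

The residual is the difference between the actual value and the predicted value:

Residual = y - ŷ

Step 1: Calculate predicted value
ŷ = 37.6248 + 3.3313 × 9.75
ŷ = 70.1050

Step 2: Calculate residual
Residual = 76.40 - 70.1050
Residual = 6.2950

Sign check: y > ŷ, so the point is above the line and the fit underestimates here.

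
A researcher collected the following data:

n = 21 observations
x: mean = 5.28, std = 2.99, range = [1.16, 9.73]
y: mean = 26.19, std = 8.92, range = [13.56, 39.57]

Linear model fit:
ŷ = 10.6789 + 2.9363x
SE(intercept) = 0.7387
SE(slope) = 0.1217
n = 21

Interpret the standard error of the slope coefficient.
The slope 2.9363 is pinned down to within about ±0.1217 (one SE) by these data — relative uncertainty 4.1%, i.e. precise.

What SE measures:
- The standard error quantifies the sampling variability of the coefficient estimate
- It is the estimated standard deviation of β̂₁ across hypothetical repeated samples of the same size
- Smaller SE → more precise estimate

Relative precision:
- SE / |β̂₁| = 0.1217 / 2.9363 = 4.1%
- Rule of thumb (under 20%: precise; 20% to under 50%: moderately precise; 50% or more: imprecise) → precise

Link to interval estimation: a confidence interval for β₁ is β̂₁ ± t* × 0.1217, so SE sets the half-width per unit of t*.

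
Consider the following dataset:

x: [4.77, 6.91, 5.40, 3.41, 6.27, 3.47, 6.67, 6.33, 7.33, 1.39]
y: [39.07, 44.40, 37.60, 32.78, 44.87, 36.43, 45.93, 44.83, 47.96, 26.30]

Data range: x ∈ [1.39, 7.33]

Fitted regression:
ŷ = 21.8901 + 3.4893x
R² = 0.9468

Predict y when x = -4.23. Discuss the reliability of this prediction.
The equation gives ŷ = 7.1304; however x = -4.23 is 5.62 units below the observed range, so this extrapolated value should not be trusted.

Prediction calculation:
ŷ = 21.8901 + 3.4893 × (-4.23)
ŷ = 7.1304

Reliability:
- Data range: x ∈ [1.39, 7.33]
- Prediction point: x = -4.23 is 5.62 units below the observed range → this is EXTRAPOLATION, not interpolation

Why that matters here:
- The standard error of prediction grows with (x − x̄)², and x = -4.23 is far from x̄ = 5.20
- The linear relationship may not hold outside the observed range

Report the number if required, but flag clearly that it is an extrapolation.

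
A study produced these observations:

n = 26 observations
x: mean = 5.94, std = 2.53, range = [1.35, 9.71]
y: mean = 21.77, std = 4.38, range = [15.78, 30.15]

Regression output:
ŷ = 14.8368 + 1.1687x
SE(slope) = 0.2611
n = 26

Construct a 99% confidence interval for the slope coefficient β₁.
The 99% CI for β₁ is (0.4384, 1.8990)

Confidence interval for the slope:

The 99% CI for β₁ is: β̂₁ ± t*(α/2, n-2) × SE(β̂₁)

Step 1: Find critical t-value
- Confidence level = 0.99
- Degrees of freedom = n - 2 = 26 - 2 = 24
- t*(α/2, 24) = 2.7969

Step 2: Calculate margin of error
Margin = 2.7969 × 0.2611 = 0.7303

Step 3: Construct interval
CI = 1.1687 ± 0.7303
CI = (0.4384, 1.8990)

Interpretation: We are 99% confident that the true slope β₁ lies between 0.4384 and 1.8990.
Since 0 is outside the interval, a two-sided test at α = 0.01 would reject H₀: β₁ = 0.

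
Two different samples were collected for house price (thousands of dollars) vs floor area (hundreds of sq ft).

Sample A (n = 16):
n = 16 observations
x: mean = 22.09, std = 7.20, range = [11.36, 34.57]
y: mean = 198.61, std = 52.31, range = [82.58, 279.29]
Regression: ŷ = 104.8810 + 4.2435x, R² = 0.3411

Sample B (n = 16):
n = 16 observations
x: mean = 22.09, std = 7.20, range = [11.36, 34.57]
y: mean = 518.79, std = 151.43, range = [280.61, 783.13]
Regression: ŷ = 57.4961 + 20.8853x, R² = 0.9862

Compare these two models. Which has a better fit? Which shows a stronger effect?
Model B has the better fit (R² = 0.9862 vs 0.3411). Model B shows the stronger effect (|β₁| = 20.8853 vs 4.2435).

Model Comparison:

Fit — compare R²:
- Model A: R² = 0.3411 → 34.11% of variance in house price explained
- Model B: R² = 0.9862 → 98.62% of variance in house price explained
- 0.9862 > 0.3411 → Model B has the better fit

Effect size (slope magnitude):
- Model A: β₁ = 4.2435 → predicted house price rises 4.2435 thousand dollars per additional hundred sq ft of floor area
- Model B: β₁ = 20.8853 → predicted house price rises 20.8853 thousand dollars per additional hundred sq ft of floor area
- |4.2435| < |20.8853| → Model B shows the stronger marginal effect

Note: A better fit (higher R²) doesn't necessarily mean a more important relationship.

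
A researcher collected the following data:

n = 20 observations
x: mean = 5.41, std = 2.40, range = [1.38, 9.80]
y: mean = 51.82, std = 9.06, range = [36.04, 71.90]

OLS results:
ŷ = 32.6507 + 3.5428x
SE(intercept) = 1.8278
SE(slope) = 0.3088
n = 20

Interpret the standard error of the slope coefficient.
The slope 3.5428 is pinned down to within about ±0.3088 (one SE) by these data — relative uncertainty 8.7%, i.e. precise.

SE(β̂₁) = s / √Sxx, where s is the residual standard deviation and Sxx = Σ(x − x̄)². It is the yardstick for how far β̂₁ = 3.5428 could plausibly be from the true slope.

Relative precision:
- SE / |β̂₁| = 0.3088 / 3.5428 = 8.7%
- Rule of thumb (under 20%: precise; 20% to under 50%: moderately precise; 50% or more: imprecise) → precise

Link to interval estimation: a confidence interval for β₁ is β̂₁ ± t* × 0.3088, so SE sets the half-width per unit of t*.

What drives SE(β̂₁): more residual scatter → larger SE; wider spread of x values → smaller SE.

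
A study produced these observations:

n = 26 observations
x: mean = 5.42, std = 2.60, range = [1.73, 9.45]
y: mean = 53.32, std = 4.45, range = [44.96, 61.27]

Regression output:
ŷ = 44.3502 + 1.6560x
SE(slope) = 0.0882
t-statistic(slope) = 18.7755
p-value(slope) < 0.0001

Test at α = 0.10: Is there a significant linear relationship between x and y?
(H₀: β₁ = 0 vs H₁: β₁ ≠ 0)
p-value < 0.0001 < α = 0.10, so we reject H₀. The relationship is significant.

Hypothesis test for the slope coefficient:

H₀: β₁ = 0 (no linear relationship)
H₁: β₁ ≠ 0 (linear relationship exists)

Test statistic: t = β̂₁ / SE(β̂₁) = 1.6560 / 0.0882 = 18.7755

p < 0.0001: how often a slope estimate this far from 0 (in SE units) would arise by chance if β₁ were truly 0.

Decision rule: reject H₀ if p-value < α.
p-value < 0.0001 < α = 0.10 → reject H₀.

Conclusion: the linear association between x and y is significant at the 10% level.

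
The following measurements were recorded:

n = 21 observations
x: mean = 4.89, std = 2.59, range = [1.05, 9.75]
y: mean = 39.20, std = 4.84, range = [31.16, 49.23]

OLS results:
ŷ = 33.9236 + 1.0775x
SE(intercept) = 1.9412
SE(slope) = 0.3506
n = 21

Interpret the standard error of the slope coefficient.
SE(slope) = 0.3506 measures the uncertainty in the estimated slope. The coefficient is estimated with moderate precision (SE/|β̂₁| = 32.5%).

SE(β̂₁) = s / √Sxx, where s is the residual standard deviation and Sxx = Σ(x − x̄)². It is the yardstick for how far β̂₁ = 1.0775 could plausibly be from the true slope.

Relative precision:
- SE / |β̂₁| = 0.3506 / 1.0775 = 32.5%
- Rule of thumb (under 20%: precise; 20% to under 50%: moderately precise; 50% or more: imprecise) → moderately precise

Rough 95% range (±2 SE): 1.0775 ± 0.7012 → (0.3763, 1.7787).

What drives SE(β̂₁): larger n (here n = 21) → smaller SE.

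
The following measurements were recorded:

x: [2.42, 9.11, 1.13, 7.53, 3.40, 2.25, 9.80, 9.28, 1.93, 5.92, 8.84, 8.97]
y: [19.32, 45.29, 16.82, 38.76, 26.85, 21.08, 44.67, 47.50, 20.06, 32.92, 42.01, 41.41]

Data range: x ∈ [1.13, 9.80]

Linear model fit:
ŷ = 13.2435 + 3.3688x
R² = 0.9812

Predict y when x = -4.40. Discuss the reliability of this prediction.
ŷ = -1.5792 (extrapolation — x = -4.40 lies outside [1.13, 9.80], so reliability is low).

Prediction calculation:
ŷ = 13.2435 + 3.3688 × (-4.40)
ŷ = -1.5792

Reliability:
- Data range: x ∈ [1.13, 9.80]
- Prediction point: x = -4.40 is 5.53 units below the observed range → this is EXTRAPOLATION, not interpolation

Why that matters here:
- The standard error of prediction grows with (x − x̄)², and x = -4.40 is far from x̄ = 5.88
- There are no observations near this x to validate the fitted line there
- The linear relationship may not hold outside the observed range

The R² = 0.9812 only validates the fit within [1.13, 9.80]; treat ŷ = -1.5792 with caution.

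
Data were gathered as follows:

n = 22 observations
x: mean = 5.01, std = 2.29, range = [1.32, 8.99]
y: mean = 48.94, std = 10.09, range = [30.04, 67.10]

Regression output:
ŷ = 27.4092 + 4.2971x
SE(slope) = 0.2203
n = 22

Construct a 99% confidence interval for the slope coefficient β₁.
The 99% CI for β₁ is (3.6703, 4.9239)

Confidence interval for the slope:

The 99% CI for β₁ is: β̂₁ ± t*(α/2, n-2) × SE(β̂₁)

Step 1: Find critical t-value
- Confidence level = 0.99
- Degrees of freedom = n - 2 = 22 - 2 = 20
- t*(α/2, 20) = 2.8453

Step 2: Calculate margin of error
Margin = 2.8453 × 0.2203 = 0.6268

Step 3: Construct interval
CI = 4.2971 ± 0.6268
CI = (3.6703, 4.9239)

Interpretation: each one-unit increase in x is associated with a change in mean y of between 3.6703 and 4.9239, with 99% confidence.
Both endpoints are positive, so the data support a genuinely positive slope at this confidence level.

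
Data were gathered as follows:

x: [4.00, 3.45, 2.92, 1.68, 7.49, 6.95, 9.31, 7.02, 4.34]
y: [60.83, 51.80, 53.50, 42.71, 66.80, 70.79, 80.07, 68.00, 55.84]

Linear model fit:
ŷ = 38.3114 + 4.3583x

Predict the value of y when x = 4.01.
ŷ = 55.7882

Plug x = 4.01 into the fitted line:

ŷ = 38.3114 + 4.3583 × 4.01
ŷ = 38.3114 + 17.4768
ŷ = 55.7882

This is the fitted mean response at that x — an individual observation would come with a wider prediction interval.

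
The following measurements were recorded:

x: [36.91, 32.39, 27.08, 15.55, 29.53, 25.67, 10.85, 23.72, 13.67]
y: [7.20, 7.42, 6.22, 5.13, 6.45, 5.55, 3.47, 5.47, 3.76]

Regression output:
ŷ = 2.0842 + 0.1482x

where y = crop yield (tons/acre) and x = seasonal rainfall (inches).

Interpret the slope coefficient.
On average, crop yield is about 0.1482 tons/acre higher for every extra inch of rainfall.

The slope coefficient β₁ = 0.1482 represents the marginal effect of rainfall on crop yield.

Interpretation:
- Rainfall up by 1 inch → predicted crop yield increases by 0.1482 tons/acre
- The effect is assumed constant over the observed range of x (linearity)

(β₀ = 2.0842 is the fitted value at x = 0 and is not part of the slope interpretation.)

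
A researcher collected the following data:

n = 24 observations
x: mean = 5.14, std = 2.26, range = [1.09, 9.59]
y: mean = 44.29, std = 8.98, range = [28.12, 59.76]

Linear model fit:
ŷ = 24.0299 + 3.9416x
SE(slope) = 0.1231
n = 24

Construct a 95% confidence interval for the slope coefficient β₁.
The 95% CI for β₁ is (3.6863, 4.1969)

Confidence interval for the slope:

The 95% CI for β₁ is: β̂₁ ± t*(α/2, n-2) × SE(β̂₁)

Step 1: Find critical t-value
- Confidence level = 0.95
- Degrees of freedom = n - 2 = 24 - 2 = 22
- t*(α/2, 22) = 2.0739

Step 2: Calculate margin of error
Margin = 2.0739 × 0.1231 = 0.2553

Step 3: Construct interval
CI = 3.9416 ± 0.2553
CI = (3.6863, 4.1969)

Interpretation: intervals built this way capture the true β₁ in 95% of repeated samples; here the plausible range for the per-unit effect of x on y is 3.6863 to 4.1969.
Both endpoints are positive, so the data support a genuinely positive slope at this confidence level.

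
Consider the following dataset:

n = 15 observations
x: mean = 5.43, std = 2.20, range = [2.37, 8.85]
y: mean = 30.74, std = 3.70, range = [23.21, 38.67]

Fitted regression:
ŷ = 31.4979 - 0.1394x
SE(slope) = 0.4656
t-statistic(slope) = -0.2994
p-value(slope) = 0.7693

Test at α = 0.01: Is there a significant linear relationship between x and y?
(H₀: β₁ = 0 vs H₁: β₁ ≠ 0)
p-value = 0.7693 ≥ α = 0.01, so we fail to reject H₀. The relationship is not significant.

Hypothesis test for the slope coefficient:

H₀: β₁ = 0 (no linear relationship)
H₁: β₁ ≠ 0 (linear relationship exists)

Test statistic: t = β̂₁ / SE(β̂₁) = -0.1394 / 0.4656 = -0.2994

The p-value (0.7693) is the probability, under H₀, of a t-statistic at least as extreme as |t| = 0.2994 (two-sided, df = n − 2 = 13).

Decision rule: reject H₀ if p-value < α.
p-value = 0.7693 ≥ α = 0.01 → fail to reject H₀.

There is not sufficient evidence at the 1% significance level to conclude that a linear relationship exists between x and y.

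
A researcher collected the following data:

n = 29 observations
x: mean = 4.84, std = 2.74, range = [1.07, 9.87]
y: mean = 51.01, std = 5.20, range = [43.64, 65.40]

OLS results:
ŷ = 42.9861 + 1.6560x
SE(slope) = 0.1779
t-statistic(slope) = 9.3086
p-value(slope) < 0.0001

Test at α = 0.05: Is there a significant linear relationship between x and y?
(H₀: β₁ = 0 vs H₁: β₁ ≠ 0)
Since p-value < 0.0001 < α = 0.05, reject H₀ — the slope is significantly different from 0.

Hypothesis test for the slope coefficient:

H₀: β₁ = 0 (no linear relationship)
H₁: β₁ ≠ 0 (linear relationship exists)

Test statistic: t = β̂₁ / SE(β̂₁) = 1.6560 / 0.1779 = 9.3086

With df = 27, the two-sided p-value for |t| = 9.3086 is <0.0001.

Decision rule: reject H₀ if p-value < α.
p-value < 0.0001 < α = 0.05 → reject H₀.

There is sufficient evidence at the 5% significance level to conclude that a linear relationship exists between x and y.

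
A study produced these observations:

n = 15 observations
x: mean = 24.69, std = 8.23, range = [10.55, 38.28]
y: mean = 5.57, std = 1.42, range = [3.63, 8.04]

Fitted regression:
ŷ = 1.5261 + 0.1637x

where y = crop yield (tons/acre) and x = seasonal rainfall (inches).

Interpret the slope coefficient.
On average, crop yield is about 0.1637 tons/acre higher for every extra inch of rainfall.

The slope coefficient β₁ = 0.1637 represents the marginal effect of rainfall on crop yield.

Interpretation:
- Rainfall up by 1 inch → predicted crop yield increases by 0.1637 tons/acre
- This is a linear approximation: the same per-unit change is assumed across the whole observed x range
- The sign (+) gives the direction; the magnitude 0.1637 gives the size of the effect per inch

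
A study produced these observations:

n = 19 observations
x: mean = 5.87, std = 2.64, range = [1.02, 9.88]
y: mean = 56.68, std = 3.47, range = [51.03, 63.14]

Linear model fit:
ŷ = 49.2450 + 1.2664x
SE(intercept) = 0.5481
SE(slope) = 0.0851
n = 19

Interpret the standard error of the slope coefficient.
SE(slope) = 0.0851 measures the uncertainty in the estimated slope. The coefficient is estimated precisely (SE/|β̂₁| = 6.7%).

SE(β̂₁) = s / √Sxx, where s is the residual standard deviation and Sxx = Σ(x − x̄)². It is the yardstick for how far β̂₁ = 1.2664 could plausibly be from the true slope.

Relative precision:
- SE / |β̂₁| = 0.0851 / 1.2664 = 6.7%
- Rule of thumb (under 20%: precise; 20% to under 50%: moderately precise; 50% or more: imprecise) → precise

Rough 95% range (±2 SE): 1.2664 ± 0.1702 → (1.0962, 1.4366).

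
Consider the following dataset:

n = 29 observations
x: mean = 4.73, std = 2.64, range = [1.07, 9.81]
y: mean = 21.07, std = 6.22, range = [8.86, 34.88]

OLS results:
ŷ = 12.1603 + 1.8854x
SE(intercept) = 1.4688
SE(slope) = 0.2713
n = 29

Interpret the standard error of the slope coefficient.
The slope 1.8854 is pinned down to within about ±0.2713 (one SE) by these data — relative uncertainty 14.4%, i.e. precise.

SE(β̂₁) = 0.2713 says: if we drew many samples of n = 29 from the same population and refit each time, the fitted slopes would scatter with a standard deviation of roughly 0.2713 around the true β₁.

Relative precision:
- SE / |β̂₁| = 0.2713 / 1.8854 = 14.4%
- Rule of thumb (under 20%: precise; 20% to under 50%: moderately precise; 50% or more: imprecise) → precise

Link to the t-test: t = β̂₁ / SE(β̂₁) = 1.8854 / 0.2713 = 6.9495, the statistic for H₀: β₁ = 0.

What drives SE(β̂₁): more residual scatter → larger SE.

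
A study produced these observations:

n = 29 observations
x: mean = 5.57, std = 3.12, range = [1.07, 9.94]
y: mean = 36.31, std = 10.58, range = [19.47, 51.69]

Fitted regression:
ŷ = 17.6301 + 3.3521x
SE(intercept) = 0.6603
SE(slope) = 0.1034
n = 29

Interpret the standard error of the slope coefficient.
The slope 3.3521 is pinned down to within about ±0.1034 (one SE) by these data — relative uncertainty 3.1%, i.e. precise.

SE(β̂₁) = s / √Sxx, where s is the residual standard deviation and Sxx = Σ(x − x̄)². It is the yardstick for how far β̂₁ = 3.3521 could plausibly be from the true slope.

Relative precision:
- SE / |β̂₁| = 0.1034 / 3.3521 = 3.1%
- Rule of thumb (under 20%: precise; 20% to under 50%: moderately precise; 50% or more: imprecise) → precise

Link to the t-test: t = β̂₁ / SE(β̂₁) = 3.3521 / 0.1034 = 32.4188, the statistic for H₀: β₁ = 0.

What drives SE(β̂₁): more residual scatter → larger SE; wider spread of x values → smaller SE.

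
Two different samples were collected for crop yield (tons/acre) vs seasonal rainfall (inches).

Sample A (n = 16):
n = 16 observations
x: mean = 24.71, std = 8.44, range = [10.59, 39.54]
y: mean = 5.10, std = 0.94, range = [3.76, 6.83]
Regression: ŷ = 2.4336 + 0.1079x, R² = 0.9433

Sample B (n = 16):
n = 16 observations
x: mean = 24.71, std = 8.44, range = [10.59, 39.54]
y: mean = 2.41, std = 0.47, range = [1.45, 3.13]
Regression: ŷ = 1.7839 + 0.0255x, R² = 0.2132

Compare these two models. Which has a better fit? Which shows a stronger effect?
Model A has the better fit (R² = 0.9433 vs 0.2132). Model A shows the stronger effect (|β₁| = 0.1079 vs 0.0255).

Model Comparison:

Which explains more variance? (R²)
- Model A: R² = 0.9433 → 94.33% of variance in crop yield explained
- Model B: R² = 0.2132 → 21.32% of variance in crop yield explained
- 0.9433 > 0.2132 → Model A has the better fit

Strength of effect — compare |β₁|:
- Model A: β₁ = 0.1079 → predicted crop yield rises 0.1079 tons/acre per additional inch of rainfall
- Model B: β₁ = 0.0255 → predicted crop yield rises 0.0255 tons/acre per additional inch of rainfall
- |0.1079| > |0.0255| → Model A shows the stronger marginal effect

Notes:
- R² measures how tightly points cluster around the line; β₁ measures how steep the line is — they answer different questions.
- The two samples could reflect different populations, time periods, or measurement quality.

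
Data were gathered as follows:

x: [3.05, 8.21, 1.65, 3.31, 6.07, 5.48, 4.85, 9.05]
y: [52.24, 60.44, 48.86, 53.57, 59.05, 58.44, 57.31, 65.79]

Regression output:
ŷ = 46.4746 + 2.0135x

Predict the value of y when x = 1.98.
ŷ = 50.4613

x = 1.98 lies inside the observed range [1.65, 9.05], so the fitted equation applies directly:

ŷ = 46.4746 + 2.0135 × 1.98
ŷ = 46.4746 + 3.9867
ŷ = 50.4613

This is a point prediction; actual observations scatter around it by roughly the residual standard deviation.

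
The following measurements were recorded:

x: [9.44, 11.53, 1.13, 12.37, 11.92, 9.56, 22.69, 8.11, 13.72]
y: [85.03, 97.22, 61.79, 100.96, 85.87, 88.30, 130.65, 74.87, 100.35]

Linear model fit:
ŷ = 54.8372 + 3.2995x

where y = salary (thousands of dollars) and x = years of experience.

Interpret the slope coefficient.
On average, salary is about 3.2995 thousand dollars higher for every extra year of experience.

The slope coefficient β₁ = 3.2995 represents the marginal effect of experience on salary.

Interpretation:
- Experience up by 1 year → predicted salary increases by 3.2995 thousand dollars
- This is a linear approximation: the same per-unit change is assumed across the whole observed x range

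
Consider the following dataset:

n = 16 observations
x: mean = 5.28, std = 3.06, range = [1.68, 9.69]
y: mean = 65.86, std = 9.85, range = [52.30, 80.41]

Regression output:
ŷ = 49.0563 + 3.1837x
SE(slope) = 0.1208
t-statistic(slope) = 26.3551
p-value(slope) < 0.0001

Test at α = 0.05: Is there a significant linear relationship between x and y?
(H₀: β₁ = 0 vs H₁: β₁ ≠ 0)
p-value < 0.0001 < α = 0.05, so we reject H₀. The relationship is significant.

Hypothesis test for the slope coefficient:

H₀: β₁ = 0 (no linear relationship)
H₁: β₁ ≠ 0 (linear relationship exists)

Test statistic: t = β̂₁ / SE(β̂₁) = 3.1837 / 0.1208 = 26.3551

The p-value (<0.0001) is the probability, under H₀, of a t-statistic at least as extreme as |t| = 26.3551 (two-sided, df = n − 2 = 14).

Decision rule: reject H₀ if p-value < α.
p-value < 0.0001 < α = 0.05 → reject H₀.

At α = 0.05 the data do provide convincing evidence of a nonzero slope.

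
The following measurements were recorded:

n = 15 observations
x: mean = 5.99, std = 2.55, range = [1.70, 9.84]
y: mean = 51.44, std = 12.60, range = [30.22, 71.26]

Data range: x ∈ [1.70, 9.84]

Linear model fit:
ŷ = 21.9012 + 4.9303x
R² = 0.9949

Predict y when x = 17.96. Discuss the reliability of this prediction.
The equation gives ŷ = 110.4494; however x = 17.96 is 8.12 units above the observed range, so this extrapolated value should not be trusted.

Prediction calculation:
ŷ = 21.9012 + 4.9303 × 17.96
ŷ = 110.4494

Reliability:
- Data range: x ∈ [1.70, 9.84]
- Prediction point: x = 17.96 is 8.12 units above the observed range → this is EXTRAPOLATION, not interpolation

Why that matters here:
- The standard error of prediction grows with (x − x̄)², and x = 17.96 is far from x̄ = 5.99
- Real relationships often flatten, saturate, or turn nonlinear at extremes
- There are no observations near this x to validate the fitted line there

Report the number if required, but flag clearly that it is an extrapolation.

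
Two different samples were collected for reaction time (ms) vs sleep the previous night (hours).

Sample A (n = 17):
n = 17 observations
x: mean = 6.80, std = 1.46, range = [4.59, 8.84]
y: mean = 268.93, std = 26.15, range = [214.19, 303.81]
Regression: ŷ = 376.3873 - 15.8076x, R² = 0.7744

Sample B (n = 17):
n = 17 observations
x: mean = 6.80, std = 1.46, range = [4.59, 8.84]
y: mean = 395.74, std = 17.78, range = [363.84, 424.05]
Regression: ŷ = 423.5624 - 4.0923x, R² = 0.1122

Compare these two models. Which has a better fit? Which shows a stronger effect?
Model A has the better fit (R² = 0.7744 vs 0.1122). Model A shows the stronger effect (|β₁| = 15.8076 vs 4.0923).

Model Comparison:

Goodness of fit (R²):
- Model A: R² = 0.7744 → 77.44% of variance in reaction time explained
- Model B: R² = 0.1122 → 11.22% of variance in reaction time explained
- 0.7744 > 0.1122 → Model A has the better fit

Strength of effect — compare |β₁|:
- Model A: β₁ = -15.8076 → predicted reaction time falls 15.8076 ms per additional hour of sleep
- Model B: β₁ = -4.0923 → predicted reaction time falls 4.0923 ms per additional hour of sleep
- |-15.8076| > |-4.0923| → Model A shows the stronger marginal effect

Notes:
- R² measures how tightly points cluster around the line; β₁ measures how steep the line is — they answer different questions.
- A better fit (higher R²) doesn't necessarily mean a more important relationship.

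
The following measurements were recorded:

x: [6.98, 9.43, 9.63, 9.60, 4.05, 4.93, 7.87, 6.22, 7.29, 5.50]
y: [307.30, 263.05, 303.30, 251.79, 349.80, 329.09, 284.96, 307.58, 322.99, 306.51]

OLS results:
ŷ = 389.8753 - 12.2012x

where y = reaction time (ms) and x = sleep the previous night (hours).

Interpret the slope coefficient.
On average, reaction time is about 12.2012 ms lower for every extra hour of sleep.

The slope β₁ = -12.2012 gives the rate at which the fitted reaction time changes with sleep.

Interpretation:
- Sleep up by 1 hour → predicted reaction time decreases by 12.2012 ms
- The effect is assumed constant over the observed range of x (linearity)
- The slope describes association in these data, not necessarily a causal effect

(β₀ = 389.8753 is the fitted value at x = 0 and is not part of the slope interpretation.)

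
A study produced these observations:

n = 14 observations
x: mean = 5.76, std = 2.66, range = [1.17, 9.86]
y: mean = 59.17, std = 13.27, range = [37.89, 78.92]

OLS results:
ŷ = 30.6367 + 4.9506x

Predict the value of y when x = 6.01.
ŷ = 60.3898

x = 6.01 lies inside the observed range [1.17, 9.86], so the fitted equation applies directly:

ŷ = 30.6367 + 4.9506 × 6.01
ŷ = 30.6367 + 29.7531
ŷ = 60.3898

This is the fitted mean response at that x — an individual observation would come with a wider prediction interval.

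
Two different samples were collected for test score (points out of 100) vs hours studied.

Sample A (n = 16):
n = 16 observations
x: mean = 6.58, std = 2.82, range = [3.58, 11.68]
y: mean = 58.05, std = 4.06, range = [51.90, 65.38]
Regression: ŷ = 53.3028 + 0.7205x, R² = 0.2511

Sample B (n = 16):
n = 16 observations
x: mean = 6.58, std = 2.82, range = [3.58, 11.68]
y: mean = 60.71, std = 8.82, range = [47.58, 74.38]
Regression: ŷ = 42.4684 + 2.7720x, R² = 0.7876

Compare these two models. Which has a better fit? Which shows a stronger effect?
Model B has the better fit (R² = 0.7876 vs 0.2511). Model B shows the stronger effect (|β₁| = 2.7720 vs 0.7205).

Model Comparison:

Goodness of fit (R²):
- Model A: R² = 0.2511 → 25.11% of variance in test score explained
- Model B: R² = 0.7876 → 78.76% of variance in test score explained
- 0.7876 > 0.2511 → Model B has the better fit

Effect size (slope magnitude):
- Model A: β₁ = 0.7205 → predicted test score rises 0.7205 points per additional hour of study time
- Model B: β₁ = 2.7720 → predicted test score rises 2.7720 points per additional hour of study time
- |0.7205| < |2.7720| → Model B shows the stronger marginal effect

Note: R² measures how tightly points cluster around the line; β₁ measures how steep the line is — they answer different questions.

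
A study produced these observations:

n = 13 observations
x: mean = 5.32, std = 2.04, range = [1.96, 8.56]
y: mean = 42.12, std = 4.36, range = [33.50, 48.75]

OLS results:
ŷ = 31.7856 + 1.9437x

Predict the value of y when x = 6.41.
ŷ = 44.2447

Plug x = 6.41 into the fitted line:

ŷ = 31.7856 + 1.9437 × 6.41
ŷ = 31.7856 + 12.4591
ŷ = 44.2447

This is a point prediction; actual observations scatter around it by roughly the residual standard deviation.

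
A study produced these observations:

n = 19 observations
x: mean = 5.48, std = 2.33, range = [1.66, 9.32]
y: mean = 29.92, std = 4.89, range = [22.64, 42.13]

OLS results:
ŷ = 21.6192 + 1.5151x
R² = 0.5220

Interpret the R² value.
The model explains 52.20% of the variance in y (R² = 0.5220), leaving 47.80% unexplained; the fit is moderate.

R² (coefficient of determination) measures the proportion of variance in y explained by the regression model.

Here R² = 0.5220:
- Explained: 52.20% of the variation in y
- Unexplained (residual): 100% − 52.20% = 47.80%
- Rule of thumb (below 0.3 weak; 0.3 to below 0.7 moderate; 0.7 and above strong) → moderate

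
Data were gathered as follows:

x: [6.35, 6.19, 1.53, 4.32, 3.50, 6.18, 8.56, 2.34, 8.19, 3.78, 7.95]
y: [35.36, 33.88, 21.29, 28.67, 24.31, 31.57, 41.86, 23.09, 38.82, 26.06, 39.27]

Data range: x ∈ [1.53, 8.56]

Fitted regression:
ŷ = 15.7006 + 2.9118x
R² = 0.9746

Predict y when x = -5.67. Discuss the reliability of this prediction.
ŷ = -0.8093 (extrapolation — x = -5.67 lies outside [1.53, 8.56], so reliability is low).

Prediction calculation:
ŷ = 15.7006 + 2.9118 × (-5.67)
ŷ = -0.8093

Reliability:
- Data range: x ∈ [1.53, 8.56]
- Prediction point: x = -5.67 is 7.20 units below the observed range → this is EXTRAPOLATION, not interpolation

Why that matters here:
- The linear relationship may not hold outside the observed range
- Real relationships often flatten, saturate, or turn nonlinear at extremes
- R² describes fit only over the sampled x values; it says nothing about behaviour beyond them

A defensible statement: 'if the linear trend continued to x = -5.67, y would be about -0.8093' — the premise is untested.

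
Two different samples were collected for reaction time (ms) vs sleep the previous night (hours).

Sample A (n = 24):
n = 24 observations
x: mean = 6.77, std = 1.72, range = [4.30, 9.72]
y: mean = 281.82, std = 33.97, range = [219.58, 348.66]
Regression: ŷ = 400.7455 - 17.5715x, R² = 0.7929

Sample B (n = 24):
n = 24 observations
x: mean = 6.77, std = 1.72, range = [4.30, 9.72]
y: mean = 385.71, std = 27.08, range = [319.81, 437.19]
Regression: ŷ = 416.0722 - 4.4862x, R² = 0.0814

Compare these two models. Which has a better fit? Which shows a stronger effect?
Model A has the better fit (R² = 0.7929 vs 0.0814). Model A shows the stronger effect (|β₁| = 17.5715 vs 4.4862).

Model Comparison:

Goodness of fit (R²):
- Model A: R² = 0.7929 → 79.29% of variance in reaction time explained
- Model B: R² = 0.0814 → 8.14% of variance in reaction time explained
- 0.7929 > 0.0814 → Model A has the better fit

Effect size (slope magnitude):
- Model A: β₁ = -17.5715 → predicted reaction time falls 17.5715 ms per additional hour of sleep
- Model B: β₁ = -4.4862 → predicted reaction time falls 4.4862 ms per additional hour of sleep
- |-17.5715| > |-4.4862| → Model A shows the stronger marginal effect

Notes:
- R² measures how tightly points cluster around the line; β₁ measures how steep the line is — they answer different questions.
- A better fit (higher R²) doesn't necessarily mean a more important relationship.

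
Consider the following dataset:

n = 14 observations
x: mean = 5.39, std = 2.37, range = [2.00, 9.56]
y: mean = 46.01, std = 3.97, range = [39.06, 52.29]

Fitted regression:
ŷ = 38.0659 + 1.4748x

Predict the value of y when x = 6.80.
ŷ = 48.0945

x = 6.80 lies inside the observed range [2.00, 9.56], so the fitted equation applies directly:

ŷ = 38.0659 + 1.4748 × 6.80
ŷ = 38.0659 + 10.0286
ŷ = 48.0945

This is the fitted mean response at that x — an individual observation would come with a wider prediction interval.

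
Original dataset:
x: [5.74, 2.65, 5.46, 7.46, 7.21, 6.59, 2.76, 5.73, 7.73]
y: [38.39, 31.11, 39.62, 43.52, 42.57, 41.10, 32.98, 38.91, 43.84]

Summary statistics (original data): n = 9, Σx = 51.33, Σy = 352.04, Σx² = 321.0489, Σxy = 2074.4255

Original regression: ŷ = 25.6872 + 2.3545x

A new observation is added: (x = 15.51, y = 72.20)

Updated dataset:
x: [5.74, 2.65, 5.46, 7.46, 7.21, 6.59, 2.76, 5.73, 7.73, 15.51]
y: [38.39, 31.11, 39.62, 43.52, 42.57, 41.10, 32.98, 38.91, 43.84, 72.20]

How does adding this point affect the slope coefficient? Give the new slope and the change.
The slope changes from 2.3545 to 3.1226 (change of +0.7681, or +32.6%).

The new point has HIGH LEVERAGE: x = 15.51 is far from the original mean x̄ = 51.33/9 ≈ 5.70 (original range [2.65, 7.73]).

Step 1: Update the sums with the new point (n goes from 9 to 10)
Σx  = 51.33 + 15.51 = 66.84
Σy  = 352.04 + 72.20 = 424.24
Σx² = 321.0489 + 15.51² = 321.0489 + 240.5601 = 561.6090
Σxy = 2074.4255 + 15.51×72.20 = 2074.4255 + 1119.8220 = 3194.2475

Step 2: Recompute the slope with b₁ = (nΣxy − ΣxΣy) / (nΣx² − (Σx)²)
Numerator   = 10×3194.2475 − 66.84×424.24 = 31942.4750 − 28356.2016 = 3586.2734
Denominator = 10×561.6090 − 66.84² = 5616.0900 − 4467.5856 = 1148.5044
b₁(new) = 3586.2734 / 1148.5044 = 3.1226

(Same formula on the original sums: (9×2074.4255 − 51.33×352.04) / (9×321.0489 − 51.33²) = 599.6163 / 254.6712 = 2.3545, matching the given fit.)

Step 3: Change in slope
Δβ₁ = 3.1226 − 2.3545 = +0.7681
Relative change = +0.7681 / 2.3545 × 100% = +32.6%
→ the slope increases when the point is added.

Because the point sits above the extension of the original line at a high-leverage x, it tilts the fit up.
In practice: examine leverage (hᵢ) and Cook's distance rather than deleting it automatically; check such a point for data-entry or measurement error.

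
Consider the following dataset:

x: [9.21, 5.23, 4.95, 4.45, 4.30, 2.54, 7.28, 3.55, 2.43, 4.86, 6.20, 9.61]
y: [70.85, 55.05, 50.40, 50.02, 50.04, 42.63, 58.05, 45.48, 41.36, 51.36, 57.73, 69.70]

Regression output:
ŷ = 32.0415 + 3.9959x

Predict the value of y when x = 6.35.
ŷ = 57.4155

Plug x = 6.35 into the fitted line:

ŷ = 32.0415 + 3.9959 × 6.35
ŷ = 32.0415 + 25.3740
ŷ = 57.4155

This is a point prediction; actual observations scatter around it by roughly the residual standard deviation.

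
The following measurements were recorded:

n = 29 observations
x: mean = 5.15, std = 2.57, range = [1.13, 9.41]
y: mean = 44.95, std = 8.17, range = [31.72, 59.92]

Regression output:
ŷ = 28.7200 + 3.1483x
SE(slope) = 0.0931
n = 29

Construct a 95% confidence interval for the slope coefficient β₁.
The 95% CI for β₁ is (2.9573, 3.3393)

Confidence interval for the slope:

The 95% CI for β₁ is: β̂₁ ± t*(α/2, n-2) × SE(β̂₁)

Step 1: Find critical t-value
- Confidence level = 0.95
- Degrees of freedom = n - 2 = 29 - 2 = 27
- t*(α/2, 27) = 2.0518

Step 2: Calculate margin of error
Margin = 2.0518 × 0.0931 = 0.1910

Step 3: Construct interval
CI = 3.1483 ± 0.1910
CI = (2.9573, 3.3393)

Interpretation: We are 95% confident that the true slope β₁ lies between 2.9573 and 3.3393.
The interval does not include 0, suggesting a significant linear relationship.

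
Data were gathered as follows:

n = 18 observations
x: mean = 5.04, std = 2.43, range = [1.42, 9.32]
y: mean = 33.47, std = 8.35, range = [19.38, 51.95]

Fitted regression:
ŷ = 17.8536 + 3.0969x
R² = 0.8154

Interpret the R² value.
R² = 0.8154 means 81.54% of the variation in y is explained by the linear relationship with x. This indicates a strong fit.

R² = 1 − SS_res/SS_tot compares the residual scatter to the total scatter of y about its mean.

Here R² = 0.8154:
- Explained: 81.54% of the variation in y
- Unexplained (residual): 100% − 81.54% = 18.46%
- Rule of thumb (below 0.3 weak; 0.3 to below 0.7 moderate; 0.7 and above strong) → strong

Equivalently, for simple linear regression R² = r², so |r| = √0.8154 ≈ 0.9030.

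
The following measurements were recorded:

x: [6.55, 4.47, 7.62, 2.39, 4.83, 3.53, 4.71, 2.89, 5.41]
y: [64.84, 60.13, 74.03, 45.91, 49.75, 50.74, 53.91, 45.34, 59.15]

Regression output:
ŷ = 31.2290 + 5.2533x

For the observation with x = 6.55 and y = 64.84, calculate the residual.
Residual = -0.7981

The residual is the difference between the actual value and the predicted value:

Residual = y - ŷ

Step 1: Calculate predicted value
ŷ = 31.2290 + 5.2533 × 6.55
ŷ = 65.6381

Step 2: Calculate residual
Residual = 64.84 - 65.6381
Residual = -0.7981

Sign check: y < ŷ, so the point is below the line and the fit overestimates here.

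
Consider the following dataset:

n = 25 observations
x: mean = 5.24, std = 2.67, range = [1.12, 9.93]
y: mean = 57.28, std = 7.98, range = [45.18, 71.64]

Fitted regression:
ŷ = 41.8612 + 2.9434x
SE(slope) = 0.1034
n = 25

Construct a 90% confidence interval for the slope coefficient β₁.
The 90% CI for β₁ is (2.7662, 3.1206)

Confidence interval for the slope:

The 90% CI for β₁ is: β̂₁ ± t*(α/2, n-2) × SE(β̂₁)

Step 1: Find critical t-value
- Confidence level = 0.9
- Degrees of freedom = n - 2 = 25 - 2 = 23
- t*(α/2, 23) = 1.7139

Step 2: Calculate margin of error
Margin = 1.7139 × 0.1034 = 0.1772

Step 3: Construct interval
CI = 2.9434 ± 0.1772
CI = (2.7662, 3.1206)

Interpretation: intervals built this way capture the true β₁ in 90% of repeated samples; here the plausible range for the per-unit effect of x on y is 2.7662 to 3.1206.
Both endpoints are positive, so the data support a genuinely positive slope at this confidence level.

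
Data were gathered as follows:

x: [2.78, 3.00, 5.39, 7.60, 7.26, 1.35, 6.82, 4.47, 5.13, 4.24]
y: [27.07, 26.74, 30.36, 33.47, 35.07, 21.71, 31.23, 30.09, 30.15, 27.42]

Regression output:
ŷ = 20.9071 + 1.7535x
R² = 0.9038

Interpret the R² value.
R² = 0.9038 means 90.38% of the variation in y is explained by the linear relationship with x. This indicates a strong fit.

The coefficient of determination R² is the fraction of the total variation in y that the fitted line accounts for.

Here R² = 0.9038:
- Explained: 90.38% of the variation in y
- Unexplained (residual): 100% − 90.38% = 9.62%
- Rule of thumb (below 0.3 weak; 0.3 to below 0.7 moderate; 0.7 and above strong) → strong

Calculation: R² = 1 − (SS_res / SS_tot), where SS_res is the sum of squared residuals and SS_tot the total sum of squares.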